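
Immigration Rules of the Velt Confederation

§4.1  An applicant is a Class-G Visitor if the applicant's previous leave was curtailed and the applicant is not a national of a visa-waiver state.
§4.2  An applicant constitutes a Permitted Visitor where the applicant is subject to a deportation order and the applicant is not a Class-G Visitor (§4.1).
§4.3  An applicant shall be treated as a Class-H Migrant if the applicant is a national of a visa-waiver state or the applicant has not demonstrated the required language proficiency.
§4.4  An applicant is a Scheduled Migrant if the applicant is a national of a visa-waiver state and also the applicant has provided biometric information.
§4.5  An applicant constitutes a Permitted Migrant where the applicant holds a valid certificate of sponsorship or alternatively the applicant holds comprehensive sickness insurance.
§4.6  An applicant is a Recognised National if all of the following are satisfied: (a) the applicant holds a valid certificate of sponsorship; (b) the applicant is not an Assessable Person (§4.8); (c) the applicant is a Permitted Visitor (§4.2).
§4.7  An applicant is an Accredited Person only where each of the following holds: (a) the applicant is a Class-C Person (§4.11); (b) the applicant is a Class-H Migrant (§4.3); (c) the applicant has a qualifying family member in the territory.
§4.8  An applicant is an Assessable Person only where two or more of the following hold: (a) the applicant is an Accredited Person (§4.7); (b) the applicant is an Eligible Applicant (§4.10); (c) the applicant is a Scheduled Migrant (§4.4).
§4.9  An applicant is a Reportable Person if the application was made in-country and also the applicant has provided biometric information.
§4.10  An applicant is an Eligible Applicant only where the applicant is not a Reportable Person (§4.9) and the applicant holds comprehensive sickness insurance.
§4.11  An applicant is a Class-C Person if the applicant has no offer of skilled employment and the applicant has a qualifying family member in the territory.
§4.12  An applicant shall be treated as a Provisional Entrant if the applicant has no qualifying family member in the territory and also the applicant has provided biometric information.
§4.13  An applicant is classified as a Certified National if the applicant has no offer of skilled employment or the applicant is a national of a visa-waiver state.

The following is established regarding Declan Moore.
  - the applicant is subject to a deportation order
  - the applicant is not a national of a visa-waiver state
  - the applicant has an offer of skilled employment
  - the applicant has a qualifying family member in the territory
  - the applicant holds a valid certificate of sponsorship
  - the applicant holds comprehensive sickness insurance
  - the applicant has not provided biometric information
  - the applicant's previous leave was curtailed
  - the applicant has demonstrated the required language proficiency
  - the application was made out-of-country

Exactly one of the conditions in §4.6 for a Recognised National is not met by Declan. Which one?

§4.11 — Class-C Person: [the applicant has no offer of skilled employment? no] AND [the applicant has a qualifying family member in the territory? yes] → not satisfied.
§4.3 — Class-H Migrant: [the applicant is a national of a visa-waiver state? no] OR [the applicant has not demonstrated the required language proficiency? no] → not satisfied.
§4.7 — Accredited Person: [Class-C Person (§4.11)? no] AND [Class-H Migrant (§4.3)? no] AND [the applicant has a qualifying family member in the territory? yes] → not satisfied.
§4.9 — Reportable Person: [the application was made in-country? no] AND [the applicant has provided biometric information? no] → not satisfied.
§4.10 — Eligible Applicant: [not a Reportable Person (§4.9)? yes] AND [the applicant holds comprehensive sickness insurance? yes] → satisfied.
§4.4 — Scheduled Migrant: [the applicant is a national of a visa-waiver state? no] AND [the applicant has provided biometric information? no] → not satisfied.
§4.8 — Assessable Person: Accredited Person (§4.7)? no; Eligible Applicant (§4.10)? yes; Scheduled Migrant (§4.4)? no — 1 of 3 hold (need ≥2) → not satisfied.
§4.1 — Class-G Visitor: [the applicant's previous leave was curtailed? yes] AND [the applicant is not a national of a visa-waiver state? yes] → satisfied.
§4.2 — Permitted Visitor: [the applicant is subject to a deportation order? yes] AND [not a Class-G Visitor (§4.1)? no] → not satisfied.
§4.6 — Recognised National: [the applicant holds a valid certificate of sponsorship? yes] AND [not an Assessable Person (§4.8)? yes] AND [Permitted Visitor (§4.2)? no] → not satisfied.

Permitted Visitor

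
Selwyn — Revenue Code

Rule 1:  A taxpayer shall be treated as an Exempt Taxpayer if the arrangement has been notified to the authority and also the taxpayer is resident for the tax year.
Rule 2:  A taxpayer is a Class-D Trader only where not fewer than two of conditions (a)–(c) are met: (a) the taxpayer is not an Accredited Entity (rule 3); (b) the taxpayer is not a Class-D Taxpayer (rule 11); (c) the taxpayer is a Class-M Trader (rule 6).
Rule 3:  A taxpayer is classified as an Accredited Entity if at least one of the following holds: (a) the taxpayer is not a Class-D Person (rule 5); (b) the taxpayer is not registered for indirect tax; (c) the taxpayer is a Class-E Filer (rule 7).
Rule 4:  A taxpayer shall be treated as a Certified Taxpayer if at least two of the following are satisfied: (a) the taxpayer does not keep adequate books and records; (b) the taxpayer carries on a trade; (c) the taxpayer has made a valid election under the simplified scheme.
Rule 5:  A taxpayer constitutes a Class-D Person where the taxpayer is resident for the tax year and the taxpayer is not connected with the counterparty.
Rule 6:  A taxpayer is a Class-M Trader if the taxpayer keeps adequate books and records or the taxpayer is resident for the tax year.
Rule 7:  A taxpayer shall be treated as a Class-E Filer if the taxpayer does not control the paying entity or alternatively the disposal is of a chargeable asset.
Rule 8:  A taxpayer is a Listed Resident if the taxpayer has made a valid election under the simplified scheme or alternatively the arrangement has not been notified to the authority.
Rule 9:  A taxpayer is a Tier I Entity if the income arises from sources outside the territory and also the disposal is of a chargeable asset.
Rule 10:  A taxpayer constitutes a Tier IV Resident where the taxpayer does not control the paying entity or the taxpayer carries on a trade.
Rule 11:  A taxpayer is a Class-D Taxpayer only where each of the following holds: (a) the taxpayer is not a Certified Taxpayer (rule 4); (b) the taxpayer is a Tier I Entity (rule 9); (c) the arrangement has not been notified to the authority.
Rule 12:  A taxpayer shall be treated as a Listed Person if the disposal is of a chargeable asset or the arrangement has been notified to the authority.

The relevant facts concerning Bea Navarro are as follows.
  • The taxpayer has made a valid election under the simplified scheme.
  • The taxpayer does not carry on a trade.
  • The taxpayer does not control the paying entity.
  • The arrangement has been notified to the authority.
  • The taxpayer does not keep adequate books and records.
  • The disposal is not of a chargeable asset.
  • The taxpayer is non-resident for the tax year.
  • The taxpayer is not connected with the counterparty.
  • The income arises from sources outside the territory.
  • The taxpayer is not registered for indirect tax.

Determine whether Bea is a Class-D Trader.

rule 5 — Class-D Person: [the taxpayer is resident for the tax year? no] AND [the taxpayer is not connected with the counterparty? yes] → not satisfied.
rule 7 — Class-E Filer: [the taxpayer does not control the paying entity? yes] OR [the disposal is of a chargeable asset? no] → satisfied.
rule 3 — Accredited Entity: [not a Class-D Person (rule 5)? yes] OR [the taxpayer is not registered for indirect tax? yes] OR [Class-E Filer (rule 7)? yes] → satisfied.
rule 4 — Certified Taxpayer: the taxpayer does not keep adequate books and records? yes; the taxpayer carries on a trade? no; the taxpayer has made a valid election under the simplified scheme? yes — 2 of 3 hold (need ≥2) → satisfied.
rule 9 — Tier I Entity: [the income arises from sources outside the territory? yes] AND [the disposal is of a chargeable asset? no] → not satisfied.
rule 11 — Class-D Taxpayer: [not a Certified Taxpayer (rule 4)? no] AND [Tier I Entity (rule 9)? no] AND [the arrangement has not been notified to the authority? no] → not satisfied.
rule 6 — Class-M Trader: [the taxpayer keeps adequate books and records? no] OR [the taxpayer is resident for the tax year? no] → not satisfied.
rule 2 — Class-D Trader: not an Accredited Entity (rule 3)? no; not a Class-D Taxpayer (rule 11)? yes; Class-M Trader (rule 6)? no — 1 of 3 hold (need ≥2) → not satisfied.

No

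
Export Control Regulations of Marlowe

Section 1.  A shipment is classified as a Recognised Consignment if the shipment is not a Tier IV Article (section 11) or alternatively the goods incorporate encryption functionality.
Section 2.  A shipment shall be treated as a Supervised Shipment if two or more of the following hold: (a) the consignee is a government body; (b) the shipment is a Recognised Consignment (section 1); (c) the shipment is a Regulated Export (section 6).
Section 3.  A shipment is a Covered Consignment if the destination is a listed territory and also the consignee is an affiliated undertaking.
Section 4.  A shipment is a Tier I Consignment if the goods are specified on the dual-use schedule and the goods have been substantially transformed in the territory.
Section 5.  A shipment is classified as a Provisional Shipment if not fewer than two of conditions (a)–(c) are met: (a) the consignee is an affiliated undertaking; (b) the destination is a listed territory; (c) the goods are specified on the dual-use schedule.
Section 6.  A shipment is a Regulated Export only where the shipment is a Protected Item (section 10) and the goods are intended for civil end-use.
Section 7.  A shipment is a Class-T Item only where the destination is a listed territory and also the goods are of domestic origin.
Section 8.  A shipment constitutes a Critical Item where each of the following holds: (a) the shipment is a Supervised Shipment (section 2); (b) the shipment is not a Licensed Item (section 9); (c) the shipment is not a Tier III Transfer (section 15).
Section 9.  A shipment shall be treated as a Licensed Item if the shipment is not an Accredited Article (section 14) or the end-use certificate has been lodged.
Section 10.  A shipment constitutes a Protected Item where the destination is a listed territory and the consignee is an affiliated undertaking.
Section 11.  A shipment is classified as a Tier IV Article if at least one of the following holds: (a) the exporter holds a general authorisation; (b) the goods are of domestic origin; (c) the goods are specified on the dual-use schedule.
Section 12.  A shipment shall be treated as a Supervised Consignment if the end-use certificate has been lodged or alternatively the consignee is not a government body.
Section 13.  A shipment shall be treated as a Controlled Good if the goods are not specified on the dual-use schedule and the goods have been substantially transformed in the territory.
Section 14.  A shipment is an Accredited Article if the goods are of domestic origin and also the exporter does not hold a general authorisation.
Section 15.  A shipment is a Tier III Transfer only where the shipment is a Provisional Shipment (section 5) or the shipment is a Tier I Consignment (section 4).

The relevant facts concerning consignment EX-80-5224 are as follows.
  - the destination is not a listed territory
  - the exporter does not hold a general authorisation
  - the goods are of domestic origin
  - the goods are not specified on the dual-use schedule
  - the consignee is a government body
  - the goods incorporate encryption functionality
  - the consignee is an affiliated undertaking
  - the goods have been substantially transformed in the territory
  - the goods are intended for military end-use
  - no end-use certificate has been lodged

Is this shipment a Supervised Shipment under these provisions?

Under section 11: the exporter holds a general authorisation? no; or the goods are of domestic origin? yes; or the goods are specified on the dual-use schedule? no. So the shipment is a Tier IV Article.
Under section 1: not a Tier IV Article (section 11)? no; or the goods incorporate encryption functionality? yes. So the shipment is a Recognised Consignment.
Under section 10: the destination is a listed territory? no; and the consignee is an affiliated undertaking? yes. So the shipment is not a Protected Item.
Under section 6: Protected Item (section 10)? no; and the goods are intended for civil end-use? no. So the shipment is not a Regulated Export.
Under section 2: the consignee is a government body? yes; Recognised Consignment (section 1)? yes; Regulated Export (section 6)? no — 2 of 3 hold (need ≥2) → satisfied.

Yes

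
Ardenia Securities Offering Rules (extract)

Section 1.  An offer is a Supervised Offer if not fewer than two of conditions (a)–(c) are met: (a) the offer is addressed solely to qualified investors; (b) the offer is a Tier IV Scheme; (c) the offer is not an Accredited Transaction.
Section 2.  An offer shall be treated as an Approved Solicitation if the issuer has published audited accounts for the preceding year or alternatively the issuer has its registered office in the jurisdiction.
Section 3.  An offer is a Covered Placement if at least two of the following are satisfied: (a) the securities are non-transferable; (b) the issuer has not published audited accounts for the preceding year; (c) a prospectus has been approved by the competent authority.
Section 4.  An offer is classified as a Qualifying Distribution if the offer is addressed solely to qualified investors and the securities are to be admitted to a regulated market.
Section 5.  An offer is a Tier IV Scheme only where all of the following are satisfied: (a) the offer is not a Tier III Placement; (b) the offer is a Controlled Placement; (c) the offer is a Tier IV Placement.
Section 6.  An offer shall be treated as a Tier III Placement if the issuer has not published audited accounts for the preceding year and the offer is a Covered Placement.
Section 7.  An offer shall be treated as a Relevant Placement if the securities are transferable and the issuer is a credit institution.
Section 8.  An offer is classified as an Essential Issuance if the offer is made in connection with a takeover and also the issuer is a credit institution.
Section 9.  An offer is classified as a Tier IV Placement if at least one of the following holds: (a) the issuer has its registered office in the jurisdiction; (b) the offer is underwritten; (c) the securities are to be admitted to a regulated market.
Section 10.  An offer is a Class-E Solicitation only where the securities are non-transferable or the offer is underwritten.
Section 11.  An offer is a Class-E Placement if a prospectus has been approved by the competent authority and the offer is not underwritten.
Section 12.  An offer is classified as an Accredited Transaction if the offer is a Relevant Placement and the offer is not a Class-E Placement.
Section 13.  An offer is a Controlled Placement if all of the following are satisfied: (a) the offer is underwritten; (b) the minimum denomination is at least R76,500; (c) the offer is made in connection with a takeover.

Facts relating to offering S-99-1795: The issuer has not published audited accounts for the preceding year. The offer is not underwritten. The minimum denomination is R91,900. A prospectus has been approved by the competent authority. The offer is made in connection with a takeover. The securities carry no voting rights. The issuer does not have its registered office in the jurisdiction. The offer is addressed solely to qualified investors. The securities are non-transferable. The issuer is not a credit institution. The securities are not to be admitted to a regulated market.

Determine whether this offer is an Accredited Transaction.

No

section 7 — Relevant Placement: [the securities are transferable? no] AND [the issuer is a credit institution? no] → not satisfied.
section 11 — Class-E Placement: [a prospectus has been approved by the competent authority? yes] AND [the offer is not underwritten? yes] → satisfied.
section 12 — Accredited Transaction: [Relevant Placement (section 7)? no] AND [not a Class-E Placement (section 11)? no] → not satisfied.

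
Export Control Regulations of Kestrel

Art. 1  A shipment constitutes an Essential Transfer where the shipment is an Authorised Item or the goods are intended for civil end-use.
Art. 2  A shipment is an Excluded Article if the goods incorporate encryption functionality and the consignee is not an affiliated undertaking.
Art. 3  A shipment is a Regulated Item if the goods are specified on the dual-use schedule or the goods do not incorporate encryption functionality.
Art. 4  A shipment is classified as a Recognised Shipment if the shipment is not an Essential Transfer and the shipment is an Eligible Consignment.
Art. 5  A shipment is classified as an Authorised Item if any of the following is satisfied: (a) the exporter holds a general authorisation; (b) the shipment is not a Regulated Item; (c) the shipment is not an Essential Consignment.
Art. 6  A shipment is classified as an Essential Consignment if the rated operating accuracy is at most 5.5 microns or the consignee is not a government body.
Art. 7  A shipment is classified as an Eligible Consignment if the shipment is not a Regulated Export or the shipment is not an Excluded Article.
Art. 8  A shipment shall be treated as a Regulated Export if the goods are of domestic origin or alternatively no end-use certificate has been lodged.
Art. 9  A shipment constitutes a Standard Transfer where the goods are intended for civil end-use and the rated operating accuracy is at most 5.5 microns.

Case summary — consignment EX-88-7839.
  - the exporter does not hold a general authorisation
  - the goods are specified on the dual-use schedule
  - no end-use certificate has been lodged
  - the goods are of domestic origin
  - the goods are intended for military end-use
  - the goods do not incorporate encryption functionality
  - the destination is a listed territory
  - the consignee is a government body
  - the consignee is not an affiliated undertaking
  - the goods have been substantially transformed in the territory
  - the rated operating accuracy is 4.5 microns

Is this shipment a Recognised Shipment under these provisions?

Under article 3: the goods are specified on the dual-use schedule? yes; or the goods do not incorporate encryption functionality? yes. So the shipment is a Regulated Item.
Under article 6: rated operating accuracy: 4.5 microns ≤ 5.5 microns? yes; or the consignee is not a government body? no. So the shipment is an Essential Consignment.
Under article 5: the exporter holds a general authorisation? no; or not a Regulated Item (article 3)? no; or not an Essential Consignment (article 6)? no. So the shipment is not an Authorised Item.
Under article 1: Authorised Item (article 5)? no; or the goods are intended for civil end-use? no. So the shipment is not an Essential Transfer.
Under article 8: the goods are of domestic origin? yes; or no end-use certificate has been lodged? yes. So the shipment is a Regulated Export.
Under article 2: the goods incorporate encryption functionality? no; and the consignee is not an affiliated undertaking? yes. So the shipment is not an Excluded Article.
Under article 7: not a Regulated Export (article 8)? no; or not an Excluded Article (article 2)? yes. So the shipment is an Eligible Consignment.
Under article 4: not an Essential Transfer (article 1)? yes; and Eligible Consignment (article 7)? yes. So the shipment is a Recognised Shipment.

Yes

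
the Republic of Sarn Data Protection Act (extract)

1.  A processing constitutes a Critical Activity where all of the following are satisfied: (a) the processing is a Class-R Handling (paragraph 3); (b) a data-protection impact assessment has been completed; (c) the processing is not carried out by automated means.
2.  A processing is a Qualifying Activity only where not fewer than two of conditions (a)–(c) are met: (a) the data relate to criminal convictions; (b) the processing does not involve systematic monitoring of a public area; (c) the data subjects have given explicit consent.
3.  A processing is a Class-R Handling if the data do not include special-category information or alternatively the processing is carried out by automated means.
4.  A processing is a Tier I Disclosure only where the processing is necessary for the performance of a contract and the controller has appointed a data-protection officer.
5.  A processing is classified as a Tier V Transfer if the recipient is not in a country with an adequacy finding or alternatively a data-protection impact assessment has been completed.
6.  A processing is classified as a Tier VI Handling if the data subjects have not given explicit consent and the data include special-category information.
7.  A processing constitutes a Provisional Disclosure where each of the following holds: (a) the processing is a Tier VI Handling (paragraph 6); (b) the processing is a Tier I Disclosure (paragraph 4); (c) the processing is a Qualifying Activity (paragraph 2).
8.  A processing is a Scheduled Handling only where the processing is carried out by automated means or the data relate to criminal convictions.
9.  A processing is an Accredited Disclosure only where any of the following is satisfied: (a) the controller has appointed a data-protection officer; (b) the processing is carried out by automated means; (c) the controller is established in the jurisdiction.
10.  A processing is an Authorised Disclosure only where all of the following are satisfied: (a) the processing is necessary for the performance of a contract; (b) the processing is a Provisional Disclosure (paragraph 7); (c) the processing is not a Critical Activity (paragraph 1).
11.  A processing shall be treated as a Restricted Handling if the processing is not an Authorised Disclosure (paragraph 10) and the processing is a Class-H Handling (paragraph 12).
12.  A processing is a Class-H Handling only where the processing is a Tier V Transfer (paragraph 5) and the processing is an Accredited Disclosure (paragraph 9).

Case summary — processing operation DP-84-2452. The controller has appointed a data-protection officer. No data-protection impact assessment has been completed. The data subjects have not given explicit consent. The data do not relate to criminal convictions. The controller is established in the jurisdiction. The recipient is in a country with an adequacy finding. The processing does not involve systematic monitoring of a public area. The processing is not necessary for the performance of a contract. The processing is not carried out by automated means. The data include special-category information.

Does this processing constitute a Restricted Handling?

No

paragraph 6 — Tier VI Handling: [the data subjects have not given explicit consent? yes] AND [the data include special-category information? yes] → satisfied.
paragraph 4 — Tier I Disclosure: [the processing is necessary for the performance of a contract? no] AND [the controller has appointed a data-protection officer? yes] → not satisfied.
paragraph 2 — Qualifying Activity: the data relate to criminal convictions? no; the processing does not involve systematic monitoring of a public area? yes; the data subjects have given explicit consent? no — 1 of 3 hold (need ≥2) → not satisfied.
paragraph 7 — Provisional Disclosure: [Tier VI Handling (paragraph 6)? yes] AND [Tier I Disclosure (paragraph 4)? no] AND [Qualifying Activity (paragraph 2)? no] → not satisfied.
paragraph 3 — Class-R Handling: [the data do not include special-category information? no] OR [the processing is carried out by automated means? no] → not satisfied.
paragraph 1 — Critical Activity: [Class-R Handling (paragraph 3)? no] AND [a data-protection impact assessment has been completed? no] AND [the processing is not carried out by automated means? yes] → not satisfied.
paragraph 10 — Authorised Disclosure: [the processing is necessary for the performance of a contract? no] AND [Provisional Disclosure (paragraph 7)? no] AND [not a Critical Activity (paragraph 1)? yes] → not satisfied.
paragraph 5 — Tier V Transfer: [the recipient is not in a country with an adequacy finding? no] OR [a data-protection impact assessment has been completed? no] → not satisfied.
paragraph 9 — Accredited Disclosure: [the controller has appointed a data-protection officer? yes] OR [the processing is carried out by automated means? no] OR [the controller is established in the jurisdiction? yes] → satisfied.
paragraph 12 — Class-H Handling: [Tier V Transfer (paragraph 5)? no] AND [Accredited Disclosure (paragraph 9)? yes] → not satisfied.
paragraph 11 — Restricted Handling: [not an Authorised Disclosure (paragraph 10)? yes] AND [Class-H Handling (paragraph 12)? no] → not satisfied.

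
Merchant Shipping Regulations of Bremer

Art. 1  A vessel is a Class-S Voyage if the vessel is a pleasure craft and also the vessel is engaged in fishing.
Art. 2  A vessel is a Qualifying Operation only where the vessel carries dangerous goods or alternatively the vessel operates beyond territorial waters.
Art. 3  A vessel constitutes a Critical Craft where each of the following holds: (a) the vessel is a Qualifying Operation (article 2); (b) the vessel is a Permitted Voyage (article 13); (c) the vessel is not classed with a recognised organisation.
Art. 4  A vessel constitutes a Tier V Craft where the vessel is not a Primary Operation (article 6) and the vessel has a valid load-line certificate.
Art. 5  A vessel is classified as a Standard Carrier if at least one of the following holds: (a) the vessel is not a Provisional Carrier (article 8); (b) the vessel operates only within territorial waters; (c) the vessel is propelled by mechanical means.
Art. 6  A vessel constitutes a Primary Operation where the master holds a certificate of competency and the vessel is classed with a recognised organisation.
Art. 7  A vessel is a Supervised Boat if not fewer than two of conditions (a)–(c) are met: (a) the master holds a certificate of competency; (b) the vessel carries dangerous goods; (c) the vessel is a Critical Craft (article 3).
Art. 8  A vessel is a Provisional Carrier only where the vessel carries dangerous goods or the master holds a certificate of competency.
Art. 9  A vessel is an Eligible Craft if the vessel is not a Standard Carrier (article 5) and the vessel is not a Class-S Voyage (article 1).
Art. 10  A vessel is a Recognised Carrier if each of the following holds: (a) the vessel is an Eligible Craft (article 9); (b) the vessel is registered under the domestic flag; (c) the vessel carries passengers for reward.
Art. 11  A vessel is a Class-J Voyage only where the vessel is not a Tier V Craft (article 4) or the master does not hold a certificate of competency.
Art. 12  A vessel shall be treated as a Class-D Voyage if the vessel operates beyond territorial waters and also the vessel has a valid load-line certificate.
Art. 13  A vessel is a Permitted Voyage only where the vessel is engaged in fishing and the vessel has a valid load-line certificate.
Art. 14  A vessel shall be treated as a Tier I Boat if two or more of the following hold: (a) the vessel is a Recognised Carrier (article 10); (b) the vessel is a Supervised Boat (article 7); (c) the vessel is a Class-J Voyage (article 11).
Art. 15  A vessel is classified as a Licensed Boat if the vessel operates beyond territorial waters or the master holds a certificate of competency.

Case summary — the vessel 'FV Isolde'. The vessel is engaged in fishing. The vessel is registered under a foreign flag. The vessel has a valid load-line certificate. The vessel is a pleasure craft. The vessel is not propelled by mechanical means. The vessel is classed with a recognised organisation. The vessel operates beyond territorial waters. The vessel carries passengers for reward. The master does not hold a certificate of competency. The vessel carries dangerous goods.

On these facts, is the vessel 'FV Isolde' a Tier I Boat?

No

article 8 — Provisional Carrier: [the vessel carries dangerous goods? yes] OR [the master holds a certificate of competency? no] → satisfied.
article 5 — Standard Carrier: [not a Provisional Carrier (article 8)? no] OR [the vessel operates only within territorial waters? no] OR [the vessel is propelled by mechanical means? no] → not satisfied.
article 1 — Class-S Voyage: [the vessel is a pleasure craft? yes] AND [the vessel is engaged in fishing? yes] → satisfied.
article 9 — Eligible Craft: [not a Standard Carrier (article 5)? yes] AND [not a Class-S Voyage (article 1)? no] → not satisfied.
article 10 — Recognised Carrier: [Eligible Craft (article 9)? no] AND [the vessel is registered under the domestic flag? no] AND [the vessel carries passengers for reward? yes] → not satisfied.
article 2 — Qualifying Operation: [the vessel carries dangerous goods? yes] OR [the vessel operates beyond territorial waters? yes] → satisfied.
article 13 — Permitted Voyage: [the vessel is engaged in fishing? yes] AND [the vessel has a valid load-line certificate? yes] → satisfied.
article 3 — Critical Craft: [Qualifying Operation (article 2)? yes] AND [Permitted Voyage (article 13)? yes] AND [the vessel is not classed with a recognised organisation? no] → not satisfied.
article 7 — Supervised Boat: the master holds a certificate of competency? no; the vessel carries dangerous goods? yes; Critical Craft (article 3)? no — 1 of 3 hold (need ≥2) → not satisfied.
article 6 — Primary Operation: [the master holds a certificate of competency? no] AND [the vessel is classed with a recognised organisation? yes] → not satisfied.
article 4 — Tier V Craft: [not a Primary Operation (article 6)? yes] AND [the vessel has a valid load-line certificate? yes] → satisfied.
article 11 — Class-J Voyage: [not a Tier V Craft (article 4)? no] OR [the master does not hold a certificate of competency? yes] → satisfied.
article 14 — Tier I Boat: Recognised Carrier (article 10)? no; Supervised Boat (article 7)? no; Class-J Voyage (article 11)? yes — 1 of 3 hold (need ≥2) → not satisfied.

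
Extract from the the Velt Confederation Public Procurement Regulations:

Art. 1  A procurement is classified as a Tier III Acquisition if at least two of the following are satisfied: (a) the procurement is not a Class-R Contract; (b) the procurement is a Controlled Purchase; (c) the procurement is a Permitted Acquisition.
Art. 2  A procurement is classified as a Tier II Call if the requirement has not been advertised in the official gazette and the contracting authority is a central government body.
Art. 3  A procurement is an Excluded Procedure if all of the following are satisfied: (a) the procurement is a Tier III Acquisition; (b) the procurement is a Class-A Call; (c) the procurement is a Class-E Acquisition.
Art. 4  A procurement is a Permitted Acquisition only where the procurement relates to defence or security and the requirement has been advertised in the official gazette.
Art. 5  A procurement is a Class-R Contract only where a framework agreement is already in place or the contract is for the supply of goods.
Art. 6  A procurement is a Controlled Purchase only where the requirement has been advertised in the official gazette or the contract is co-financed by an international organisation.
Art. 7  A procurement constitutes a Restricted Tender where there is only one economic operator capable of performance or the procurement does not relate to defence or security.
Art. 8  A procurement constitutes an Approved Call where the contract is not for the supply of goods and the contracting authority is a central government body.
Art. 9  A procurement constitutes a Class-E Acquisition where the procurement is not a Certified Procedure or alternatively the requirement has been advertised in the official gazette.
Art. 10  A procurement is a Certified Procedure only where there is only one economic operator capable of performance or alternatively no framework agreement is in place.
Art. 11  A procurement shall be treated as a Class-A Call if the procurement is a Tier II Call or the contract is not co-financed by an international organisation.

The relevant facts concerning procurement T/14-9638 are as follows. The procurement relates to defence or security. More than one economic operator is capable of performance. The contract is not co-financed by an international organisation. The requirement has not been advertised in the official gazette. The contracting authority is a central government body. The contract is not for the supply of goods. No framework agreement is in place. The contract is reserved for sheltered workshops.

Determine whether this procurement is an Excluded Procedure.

article 5 — Class-R Contract: [a framework agreement is already in place? no] OR [the contract is for the supply of goods? no] → not satisfied.
article 6 — Controlled Purchase: [the requirement has been advertised in the official gazette? no] OR [the contract is co-financed by an international organisation? no] → not satisfied.
article 4 — Permitted Acquisition: [the procurement relates to defence or security? yes] AND [the requirement has been advertised in the official gazette? no] → not satisfied.
article 1 — Tier III Acquisition: not a Class-R Contract (article 5)? yes; Controlled Purchase (article 6)? no; Permitted Acquisition (article 4)? no — 1 of 3 hold (need ≥2) → not satisfied.
article 2 — Tier II Call: [the requirement has not been advertised in the official gazette? yes] AND [the contracting authority is a central government body? yes] → satisfied.
article 11 — Class-A Call: [Tier II Call (article 2)? yes] OR [the contract is not co-financed by an international organisation? yes] → satisfied.
article 10 — Certified Procedure: [there is only one economic operator capable of performance? no] OR [no framework agreement is in place? yes] → satisfied.
article 9 — Class-E Acquisition: [not a Certified Procedure (article 10)? no] OR [the requirement has been advertised in the official gazette? no] → not satisfied.
article 3 — Excluded Procedure: [Tier III Acquisition (article 1)? no] AND [Class-A Call (article 11)? yes] AND [Class-E Acquisition (article 9)? no] → not satisfied.

No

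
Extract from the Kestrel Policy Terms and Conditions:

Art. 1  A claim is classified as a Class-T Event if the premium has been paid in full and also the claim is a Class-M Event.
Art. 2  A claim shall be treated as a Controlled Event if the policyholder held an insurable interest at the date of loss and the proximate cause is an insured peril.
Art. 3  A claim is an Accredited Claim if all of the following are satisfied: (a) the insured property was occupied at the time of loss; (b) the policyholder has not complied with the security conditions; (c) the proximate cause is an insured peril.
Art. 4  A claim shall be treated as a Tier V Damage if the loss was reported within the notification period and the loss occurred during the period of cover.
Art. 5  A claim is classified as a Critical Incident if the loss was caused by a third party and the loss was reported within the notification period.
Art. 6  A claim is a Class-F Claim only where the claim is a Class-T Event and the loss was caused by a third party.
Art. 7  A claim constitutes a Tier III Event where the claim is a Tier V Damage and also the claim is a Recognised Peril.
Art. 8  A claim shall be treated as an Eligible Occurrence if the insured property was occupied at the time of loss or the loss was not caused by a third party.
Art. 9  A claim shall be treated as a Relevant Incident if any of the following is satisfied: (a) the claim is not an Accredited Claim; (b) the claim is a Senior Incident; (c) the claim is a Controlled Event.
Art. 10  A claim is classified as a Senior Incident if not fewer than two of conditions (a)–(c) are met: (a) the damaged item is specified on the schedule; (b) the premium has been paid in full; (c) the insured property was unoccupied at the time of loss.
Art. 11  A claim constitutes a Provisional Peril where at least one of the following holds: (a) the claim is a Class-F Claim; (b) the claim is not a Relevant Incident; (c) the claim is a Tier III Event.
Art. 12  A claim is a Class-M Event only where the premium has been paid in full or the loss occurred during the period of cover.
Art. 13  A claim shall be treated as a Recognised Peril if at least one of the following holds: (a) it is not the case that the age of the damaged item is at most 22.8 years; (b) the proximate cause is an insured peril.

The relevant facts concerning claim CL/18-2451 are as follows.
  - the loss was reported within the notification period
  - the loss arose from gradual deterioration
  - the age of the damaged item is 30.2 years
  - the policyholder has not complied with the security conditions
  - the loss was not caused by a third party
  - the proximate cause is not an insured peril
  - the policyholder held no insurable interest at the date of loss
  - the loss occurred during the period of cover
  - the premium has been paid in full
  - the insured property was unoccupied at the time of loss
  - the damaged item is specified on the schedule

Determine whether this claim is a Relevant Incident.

Yes

article 3 — Accredited Claim: [the insured property was occupied at the time of loss? no] AND [the policyholder has not complied with the security conditions? yes] AND [the proximate cause is an insured peril? no] → not satisfied.
article 10 — Senior Incident: the damaged item is specified on the schedule? yes; the premium has been paid in full? yes; the insured property was unoccupied at the time of loss? yes — 3 of 3 hold (need ≥2) → satisfied.
article 2 — Controlled Event: [the policyholder held an insurable interest at the date of loss? no] AND [the proximate cause is an insured peril? no] → not satisfied.
article 9 — Relevant Incident: [not an Accredited Claim (article 3)? yes] OR [Senior Incident (article 10)? yes] OR [Controlled Event (article 2)? no] → satisfied.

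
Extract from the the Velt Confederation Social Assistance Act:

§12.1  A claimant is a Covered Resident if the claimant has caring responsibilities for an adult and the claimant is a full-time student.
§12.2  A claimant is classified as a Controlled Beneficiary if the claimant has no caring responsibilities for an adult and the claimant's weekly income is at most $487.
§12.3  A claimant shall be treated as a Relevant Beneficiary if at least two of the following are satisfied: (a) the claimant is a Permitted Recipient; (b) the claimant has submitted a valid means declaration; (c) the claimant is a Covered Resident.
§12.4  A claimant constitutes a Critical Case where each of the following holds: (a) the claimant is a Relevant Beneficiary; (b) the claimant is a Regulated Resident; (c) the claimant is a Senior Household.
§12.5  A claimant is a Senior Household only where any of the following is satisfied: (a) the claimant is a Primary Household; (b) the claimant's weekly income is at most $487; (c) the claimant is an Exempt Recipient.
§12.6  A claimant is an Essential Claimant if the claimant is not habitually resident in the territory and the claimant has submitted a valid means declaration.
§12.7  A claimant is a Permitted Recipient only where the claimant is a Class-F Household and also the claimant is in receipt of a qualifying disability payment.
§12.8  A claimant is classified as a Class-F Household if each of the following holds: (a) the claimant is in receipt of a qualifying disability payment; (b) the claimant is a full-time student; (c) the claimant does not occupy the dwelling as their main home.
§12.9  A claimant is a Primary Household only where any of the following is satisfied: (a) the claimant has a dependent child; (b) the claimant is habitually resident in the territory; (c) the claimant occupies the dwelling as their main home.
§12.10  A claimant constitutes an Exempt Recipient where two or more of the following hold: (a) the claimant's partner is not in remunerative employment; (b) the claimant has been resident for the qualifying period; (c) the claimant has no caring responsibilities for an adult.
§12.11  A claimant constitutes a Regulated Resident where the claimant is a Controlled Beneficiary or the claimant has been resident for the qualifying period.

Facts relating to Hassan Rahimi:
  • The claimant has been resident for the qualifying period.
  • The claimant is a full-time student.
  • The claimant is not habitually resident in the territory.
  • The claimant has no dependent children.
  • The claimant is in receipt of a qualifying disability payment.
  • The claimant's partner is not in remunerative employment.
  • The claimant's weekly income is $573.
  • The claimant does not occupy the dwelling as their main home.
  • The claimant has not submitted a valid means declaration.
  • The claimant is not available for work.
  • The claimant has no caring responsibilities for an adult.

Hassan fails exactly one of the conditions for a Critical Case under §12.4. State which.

Relevant Beneficiary

Under §12.8: the claimant is in receipt of a qualifying disability payment? yes; and the claimant is a full-time student? yes; and the claimant does not occupy the dwelling as their main home? yes. So the claimant is a Class-F Household.
Under §12.7: Class-F Household (§12.8)? yes; and the claimant is in receipt of a qualifying disability payment? yes. So the claimant is a Permitted Recipient.
Under §12.1: the claimant has caring responsibilities for an adult? no; and the claimant is a full-time student? yes. So the claimant is not a Covered Resident.
Under §12.3: Permitted Recipient (§12.7)? yes; the claimant has submitted a valid means declaration? no; Covered Resident (§12.1)? no — 1 of 3 hold (need ≥2) → not satisfied.
Under §12.2: the claimant has no caring responsibilities for an adult? yes; and claimant's weekly income: $573 ≤ $487? no. So the claimant is not a Controlled Beneficiary.
Under §12.11: Controlled Beneficiary (§12.2)? no; or the claimant has been resident for the qualifying period? yes. So the claimant is a Regulated Resident.
Under §12.9: the claimant has a dependent child? no; or the claimant is habitually resident in the territory? no; or the claimant occupies the dwelling as their main home? no. So the claimant is not a Primary Household.
Under §12.10: the claimant's partner is not in remunerative employment? yes; the claimant has been resident for the qualifying period? yes; the claimant has no caring responsibilities for an adult? yes — 3 of 3 hold (need ≥2) → satisfied.
Under §12.5: Primary Household (§12.9)? no; or claimant's weekly income: $573 ≤ $487? no; or Exempt Recipient (§12.10)? yes. So the claimant is a Senior Household.
Under §12.4: Relevant Beneficiary (§12.3)? no; and Regulated Resident (§12.11)? yes; and Senior Household (§12.5)? yes. So the claimant is not a Critical Case.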